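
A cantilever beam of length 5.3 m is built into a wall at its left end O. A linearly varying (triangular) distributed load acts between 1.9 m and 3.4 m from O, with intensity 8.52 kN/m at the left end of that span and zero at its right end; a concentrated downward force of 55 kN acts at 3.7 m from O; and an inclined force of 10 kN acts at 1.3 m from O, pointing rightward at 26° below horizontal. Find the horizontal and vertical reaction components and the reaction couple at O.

O_x = -8.988 kN, O_y = 65.77 kN, M_O = 224.5 kN·m

Resultant of the triangular load: ½ × 8.52 × 1.5 = 6.39 kN, acting at 2.4 m from O (one-third of the span from the peak).
ΣF_x = 0: O_x + 10·cos26° = 0 → O_x = -8.988 kN.
ΣF_y = 0: O_y − ½·8.52·1.5 − 55 − 10·sin26° = 0 → O_y = 65.77 kN.
ΣM about O: M_O − (½·8.52·1.5)·2.4 − 55·3.7 − 10·sin26°·1.3 = 0 → M_O = 224.5 kN·m.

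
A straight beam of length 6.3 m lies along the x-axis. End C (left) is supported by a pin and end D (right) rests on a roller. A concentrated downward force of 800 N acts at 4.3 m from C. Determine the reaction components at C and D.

Taking moments about C: D_y·6.3 − 800·4.3 = 0 → D_y = 3440/6.3 = 546.032 ≈ 546.0 N.
ΣF_y = 0: C_y + 546.032 − 800 = 0 → C_y = 254.0 N.
ΣF_x = 0: no horizontal applied forces, so C_x = 0.

C_x = 0, C_y = 254.0 N, D_y = 546.0 N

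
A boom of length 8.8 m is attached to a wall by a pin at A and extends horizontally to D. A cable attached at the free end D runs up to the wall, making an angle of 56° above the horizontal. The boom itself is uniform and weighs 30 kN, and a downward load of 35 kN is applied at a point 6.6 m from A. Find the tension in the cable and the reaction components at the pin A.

T = 49.76 kN, A_x = 27.82 kN, A_y = 23.75 kN

ΣM about A: T·sin56°·8.8 − 30·4.4 − 35·6.6 = 0 → T = 363/(8.8·0.829038) = 49.7565 ≈ 49.76 kN.
ΣF_x = 0: A_x − T·cos56° = 0 → A_x = 49.7565 × 0.559193 = 27.82 kN.
ΣF_y = 0: A_y + T·sin56° − 30 − 35 = 0 → A_y = 65 − 49.7565 × 0.829038 = 23.75 kN.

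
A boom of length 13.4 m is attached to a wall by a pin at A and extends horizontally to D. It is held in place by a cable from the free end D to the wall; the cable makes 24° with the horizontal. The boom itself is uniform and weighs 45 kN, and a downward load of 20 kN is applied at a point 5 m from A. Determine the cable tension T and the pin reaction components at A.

ΣM about A: T·sin24°·13.4 − 45·6.7 − 20·5 = 0 → T = 401.5/(13.4·0.406737) = 73.666 ≈ 73.67 kN.
ΣF_x = 0: A_x − T·cos24° = 0 → A_x = 73.666 × 0.913545 = 67.30 kN.
ΣF_y = 0: A_y + T·sin24° − 45 − 20 = 0 → A_y = 65 − 73.666 × 0.406737 = 35.04 kN.

T = 73.67 kN, A_x = 67.30 kN, A_y = 35.04 kN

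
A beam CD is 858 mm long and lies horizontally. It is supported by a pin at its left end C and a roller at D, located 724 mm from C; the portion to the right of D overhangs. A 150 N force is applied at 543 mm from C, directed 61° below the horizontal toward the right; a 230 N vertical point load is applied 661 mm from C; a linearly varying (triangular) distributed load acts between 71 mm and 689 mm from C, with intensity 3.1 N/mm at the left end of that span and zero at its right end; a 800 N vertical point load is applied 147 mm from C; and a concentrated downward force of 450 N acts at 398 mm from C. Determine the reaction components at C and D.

Resultant of the triangular load: ½ × 3.1 × 618 = 957.9 N, acting at 277 mm from C (one-third of the span from the peak).
Moments about C: D_y·724 − 150·sin61°·543 − 230·661 − (½·3.1·618)·277 − 800·147 − 450·398 = 0 → D_y = 785306/724 = 1084.68 ≈ 1085 N.
ΣF_y = 0: C_y + 1084.68 − 150·sin61° − 230 − ½·3.1·618 − 800 − 450 = 0 → C_y = 1484 N.
ΣF_x = 0: C_x + 150·cos61° = 0 → C_x = -72.72 N.

C_x = -72.72 N, C_y = 1484 N, D_y = 1085 N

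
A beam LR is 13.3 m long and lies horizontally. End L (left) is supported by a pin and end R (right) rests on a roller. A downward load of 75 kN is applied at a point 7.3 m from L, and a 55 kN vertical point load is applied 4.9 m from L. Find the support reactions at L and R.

L_x = 0, L_y = 68.57 kN, R_y = 61.43 kN

ΣM about L: R_y·13.3 − 75·7.3 − 55·4.9 = 0 → R_y = 817/13.3 = 61.4286 ≈ 61.43 kN.
ΣF_y = 0: L_y + 61.4286 − 75 − 55 = 0 → L_y = 68.57 kN.
ΣF_x = 0: no horizontal applied forces, so L_x = 0.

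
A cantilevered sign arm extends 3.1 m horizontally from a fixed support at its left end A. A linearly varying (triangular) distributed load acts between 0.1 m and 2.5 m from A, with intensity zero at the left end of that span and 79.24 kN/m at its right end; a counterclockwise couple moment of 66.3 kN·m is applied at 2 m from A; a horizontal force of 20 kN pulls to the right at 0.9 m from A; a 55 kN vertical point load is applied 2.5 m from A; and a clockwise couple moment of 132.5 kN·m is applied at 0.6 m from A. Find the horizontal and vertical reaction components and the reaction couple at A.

Resultant of the triangular load: ½ × 79.24 × 2.4 = 95.088 kN, acting at 1.7 m from A (one-third of the span from the peak).
ΣF_x = 0: A_x + 20 = 0 → A_x = -20.00 kN.
ΣF_y = 0: A_y − ½·79.24·2.4 − 55 = 0 → A_y = 150.1 kN.
ΣM about A: M_A − (½·79.24·2.4)·1.7 + 66.3 − 55·2.5 − 132.5 = 0 → M_A = 365.3 kN·m.

A_x = -20.00 kN, A_y = 150.1 kN, M_A = 365.3 kN·m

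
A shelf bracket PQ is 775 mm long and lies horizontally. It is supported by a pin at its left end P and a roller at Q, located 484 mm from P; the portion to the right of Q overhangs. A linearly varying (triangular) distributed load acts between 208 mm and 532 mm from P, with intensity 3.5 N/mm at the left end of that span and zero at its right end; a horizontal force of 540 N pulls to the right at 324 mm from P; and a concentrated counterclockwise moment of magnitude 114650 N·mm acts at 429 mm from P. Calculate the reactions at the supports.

Resultant of the triangular load: ½ × 3.5 × 324 = 567 N, acting at 316 mm from P (one-third of the span from the peak).
ΣM about P: Q_y·484 − (½·3.5·324)·316 + 114650 = 0 → Q_y = 64522/484 = 133.31 ≈ 133.3 N.
ΣF_y = 0: P_y + 133.31 − ½·3.5·324 = 0 → P_y = 433.7 N.
ΣF_x = 0: P_x + 540 = 0 → P_x = -540.0 N.

P_x = -540.0 N, P_y = 433.7 N, Q_y = 133.3 N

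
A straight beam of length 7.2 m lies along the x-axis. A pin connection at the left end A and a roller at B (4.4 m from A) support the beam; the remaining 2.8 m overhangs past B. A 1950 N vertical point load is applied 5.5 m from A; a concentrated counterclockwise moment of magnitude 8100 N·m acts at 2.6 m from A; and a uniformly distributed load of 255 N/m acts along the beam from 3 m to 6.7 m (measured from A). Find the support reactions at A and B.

A_x = 0, A_y = 1257 N, B_y = 1637 N

Resultant of the distributed load: 255 × 3.7 = 943.5 N at 4.85 m from A.
Moments about A: B_y·4.4 − 1950·5.5 + 8100 − (255·3.7)·4.85 = 0 → B_y = 7200.975/4.4 = 1636.59 ≈ 1637 N.
ΣF_y = 0: A_y + 1636.59 − 1950 − 255·3.7 = 0 → A_y = 1257 N.
ΣF_x = 0: no horizontal applied forces, so A_x = 0.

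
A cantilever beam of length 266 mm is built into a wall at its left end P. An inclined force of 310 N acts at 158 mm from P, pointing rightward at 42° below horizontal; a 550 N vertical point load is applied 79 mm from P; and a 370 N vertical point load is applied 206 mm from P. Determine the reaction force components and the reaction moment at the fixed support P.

P_x = -230.4 N, P_y = 1127 N, M_P = 152400 N·mm

ΣF_x = 0: P_x + 310·cos42° = 0 → P_x = -230.4 N.
ΣF_y = 0: P_y − 310·sin42° − 550 − 370 = 0 → P_y = 1127 N.
ΣM about P: M_P − 310·sin42°·158 − 550·79 − 370·206 = 0 → M_P = 152400 N·mm.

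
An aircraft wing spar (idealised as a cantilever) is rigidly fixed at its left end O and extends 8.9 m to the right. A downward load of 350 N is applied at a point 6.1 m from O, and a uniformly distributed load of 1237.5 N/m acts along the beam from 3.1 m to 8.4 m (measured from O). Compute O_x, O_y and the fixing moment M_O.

O_x = 0, O_y = 6909 N, M_O = 39850 N·m

Resultant of the distributed load: 1237.5 × 5.3 = 6558.75 N at 5.75 m from O.
ΣF_x = 0: O_x = 0.
ΣF_y = 0: O_y − 350 − 1237.5·5.3 = 0 → O_y = 6909 N.
ΣM about O: M_O − 350·6.1 − (1237.5·5.3)·5.75 = 0 → M_O = 39850 N·m.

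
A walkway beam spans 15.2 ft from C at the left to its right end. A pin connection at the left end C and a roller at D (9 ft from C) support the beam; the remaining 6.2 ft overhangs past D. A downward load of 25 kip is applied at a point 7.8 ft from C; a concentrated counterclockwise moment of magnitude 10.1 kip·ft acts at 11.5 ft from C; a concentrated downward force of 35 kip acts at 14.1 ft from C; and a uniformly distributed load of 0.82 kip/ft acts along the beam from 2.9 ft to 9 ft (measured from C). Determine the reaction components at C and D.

Resultant of the distributed load: 0.82 × 6.1 = 5.002 kip at 5.95 ft from C.
ΣM about C: D_y·9 − 25·7.8 + 10.1 − 35·14.1 − (0.82·6.1)·5.95 = 0 → D_y = 708.1619/9 = 78.6847 ≈ 78.68 kip.
ΣF_y = 0: C_y + 78.6847 − 25 − 35 − 0.82·6.1 = 0 → C_y = -13.68 kip.
ΣF_x = 0: no horizontal applied forces, so C_x = 0.

C_x = 0, C_y = -13.68 kip, D_y = 78.68 kip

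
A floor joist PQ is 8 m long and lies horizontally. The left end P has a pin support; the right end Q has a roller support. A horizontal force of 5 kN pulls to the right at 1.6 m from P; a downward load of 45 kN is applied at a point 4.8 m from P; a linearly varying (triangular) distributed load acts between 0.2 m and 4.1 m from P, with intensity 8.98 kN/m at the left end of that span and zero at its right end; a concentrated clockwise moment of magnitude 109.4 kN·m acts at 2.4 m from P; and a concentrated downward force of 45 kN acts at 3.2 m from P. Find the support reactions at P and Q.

P_x = -5.000 kN, P_y = 45.55 kN, Q_y = 61.96 kN

Resultant of the triangular load: ½ × 8.98 × 3.9 = 17.511 kN, acting at 1.5 m from P (one-third of the span from the peak).
Taking moments about P: Q_y·8 − 45·4.8 − (½·8.98·3.9)·1.5 − 109.4 − 45·3.2 = 0 → Q_y = 495.6665/8 = 61.9583 ≈ 61.96 kN.
ΣF_y = 0: P_y + 61.9583 − 45 − ½·8.98·3.9 − 45 = 0 → P_y = 45.55 kN.
ΣF_x = 0: P_x + 5 = 0 → P_x = -5.000 kN.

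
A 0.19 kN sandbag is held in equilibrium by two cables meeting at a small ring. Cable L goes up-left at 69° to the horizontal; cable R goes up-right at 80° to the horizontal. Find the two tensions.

ΣF_x = 0: −T_L·cos69° + T_R·cos80° = 0 → T_R = 2.06376·T_L.
ΣF_y = 0: T_L·sin69° + T_R·sin80° = 0.19.
Substitute: T_L·(0.93358 + 2.06376·0.984808) = 0.19 → T_L = 0.0640596 ≈ 0.06406 kN.
Then T_R = 2.06376 × 0.0640596 = 0.1322 kN.

T_L = 0.06406 kN, T_R = 0.1322 kN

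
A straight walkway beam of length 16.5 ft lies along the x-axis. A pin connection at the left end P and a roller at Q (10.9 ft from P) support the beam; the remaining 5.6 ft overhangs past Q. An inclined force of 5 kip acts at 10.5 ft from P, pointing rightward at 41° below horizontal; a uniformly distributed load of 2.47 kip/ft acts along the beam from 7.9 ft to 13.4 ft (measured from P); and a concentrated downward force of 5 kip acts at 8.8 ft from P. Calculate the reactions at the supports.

Resultant of the distributed load: 2.47 × 5.5 = 13.585 kip at 10.65 ft from P.
Taking moments about P: Q_y·10.9 − 5·sin41°·10.5 − (2.47·5.5)·10.65 − 5·8.8 = 0 → Q_y = 223.123/10.9 = 20.47 kip.
ΣF_y = 0: P_y + 20.47 − 5·sin41° − 2.47·5.5 − 5 = 0 → P_y = 1.395 kip.
ΣF_x = 0: P_x + 5·cos41° = 0 → P_x = -3.774 kip.

P_x = -3.774 kip, P_y = 1.395 kip, Q_y = 20.47 kip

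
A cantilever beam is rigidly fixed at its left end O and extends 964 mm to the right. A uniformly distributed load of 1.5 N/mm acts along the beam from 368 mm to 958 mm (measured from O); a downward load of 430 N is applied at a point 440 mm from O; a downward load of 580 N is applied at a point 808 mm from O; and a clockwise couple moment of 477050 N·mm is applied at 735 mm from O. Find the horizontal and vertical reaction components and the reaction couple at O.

Resultant of the distributed load: 1.5 × 590 = 885 N at 663 mm from O.
ΣF_x = 0: O_x = 0.
ΣF_y = 0: O_y − 1.5·590 − 430 − 580 = 0 → O_y = 1895 N.
ΣM about O: M_O − (1.5·590)·663 − 430·440 − 580·808 − 477050 = 0 → M_O = 1722000 N·mm.

O_x = 0, O_y = 1895 N, M_O = 1722000 N·mm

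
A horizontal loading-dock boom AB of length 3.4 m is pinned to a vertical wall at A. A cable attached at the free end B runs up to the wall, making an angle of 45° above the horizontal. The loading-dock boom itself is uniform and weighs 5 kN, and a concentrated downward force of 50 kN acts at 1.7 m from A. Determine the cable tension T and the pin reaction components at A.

T = 38.89 kN, A_x = 27.50 kN, A_y = 27.50 kN

ΣM about A: T·sin45°·3.4 − 5·1.7 − 50·1.7 = 0 → T = 93.5/(3.4·0.707107) = 38.8909 ≈ 38.89 kN.
ΣF_x = 0: A_x − T·cos45° = 0 → A_x = 38.8909 × 0.707107 = 27.50 kN.
ΣF_y = 0: A_y + T·sin45° − 5 − 50 = 0 → A_y = 55 − 38.8909 × 0.707107 = 27.50 kN.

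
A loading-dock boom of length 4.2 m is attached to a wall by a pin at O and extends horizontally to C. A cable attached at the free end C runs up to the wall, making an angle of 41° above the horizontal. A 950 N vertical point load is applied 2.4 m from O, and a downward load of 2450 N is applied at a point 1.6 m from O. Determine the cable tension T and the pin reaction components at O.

ΣM about O: T·sin41°·4.2 − 950·2.4 − 2450·1.6 = 0 → T = 6200/(4.2·0.656059) = 2250.09 ≈ 2250 N.
ΣF_x = 0: O_x − T·cos41° = 0 → O_x = 2250.09 × 0.75471 = 1698 N.
ΣF_y = 0: O_y + T·sin41° − 950 − 2450 = 0 → O_y = 3400 − 2250.09 × 0.656059 = 1924 N.

T = 2250 N, O_x = 1698 N, O_y = 1924 N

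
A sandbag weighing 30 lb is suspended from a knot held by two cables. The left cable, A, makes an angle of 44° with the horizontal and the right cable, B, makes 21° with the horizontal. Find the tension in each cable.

ΣF_x = 0: −T_A·cos44° + T_B·cos21° = 0 → T_B = 0.770517·T_A.
ΣF_y = 0: T_A·sin44° + T_B·sin21° = 30.
Substitute: T_A·(0.694658 + 0.770517·0.358368) = 30 → T_A = 30.9028 ≈ 30.90 lb.
Then T_B = 0.770517 × 30.9028 = 23.81 lb.

T_A = 30.90 lb, T_B = 23.81 lb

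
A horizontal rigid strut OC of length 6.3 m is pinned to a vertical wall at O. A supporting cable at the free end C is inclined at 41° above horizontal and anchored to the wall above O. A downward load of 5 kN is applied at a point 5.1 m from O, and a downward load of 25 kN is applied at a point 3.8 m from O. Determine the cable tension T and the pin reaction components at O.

ΣM about O: T·sin41°·6.3 − 5·5.1 − 25·3.8 = 0 → T = 120.5/(6.3·0.656059) = 29.1544 ≈ 29.15 kN.
ΣF_x = 0: O_x − T·cos41° = 0 → O_x = 29.1544 × 0.75471 = 22.00 kN.
ΣF_y = 0: O_y + T·sin41° − 5 − 25 = 0 → O_y = 30 − 29.1544 × 0.656059 = 10.87 kN.

T = 29.15 kN, O_x = 22.00 kN, O_y = 10.87 kN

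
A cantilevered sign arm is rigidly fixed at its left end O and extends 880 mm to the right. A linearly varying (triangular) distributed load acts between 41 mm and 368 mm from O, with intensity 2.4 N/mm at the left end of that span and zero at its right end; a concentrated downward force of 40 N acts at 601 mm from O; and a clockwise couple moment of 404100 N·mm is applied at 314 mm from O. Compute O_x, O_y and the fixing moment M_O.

O_x = 0, O_y = 432.4 N, M_O = 487000 N·mm

Resultant of the triangular load: ½ × 2.4 × 327 = 392.4 N, acting at 150 mm from O (one-third of the span from the peak).
ΣF_x = 0: O_x = 0.
ΣF_y = 0: O_y − ½·2.4·327 − 40 = 0 → O_y = 432.4 N.
ΣM about O: M_O − (½·2.4·327)·150 − 40·601 − 404100 = 0 → M_O = 487000 N·mm.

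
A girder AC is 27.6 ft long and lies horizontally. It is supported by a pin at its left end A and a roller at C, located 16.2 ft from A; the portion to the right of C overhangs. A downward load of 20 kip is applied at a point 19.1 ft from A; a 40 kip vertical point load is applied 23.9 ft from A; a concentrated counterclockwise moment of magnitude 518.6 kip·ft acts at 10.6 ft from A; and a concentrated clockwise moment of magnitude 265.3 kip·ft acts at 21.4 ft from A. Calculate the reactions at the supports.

Moments about A: C_y·16.2 − 20·19.1 − 40·23.9 + 518.6 − 265.3 = 0 → C_y = 1084.7/16.2 = 66.9568 ≈ 66.96 kip.
ΣF_y = 0: A_y + 66.9568 − 20 − 40 = 0 → A_y = -6.957 kip.
ΣF_x = 0: no horizontal applied forces, so A_x = 0.

A_x = 0, A_y = -6.957 kip, C_y = 66.96 kip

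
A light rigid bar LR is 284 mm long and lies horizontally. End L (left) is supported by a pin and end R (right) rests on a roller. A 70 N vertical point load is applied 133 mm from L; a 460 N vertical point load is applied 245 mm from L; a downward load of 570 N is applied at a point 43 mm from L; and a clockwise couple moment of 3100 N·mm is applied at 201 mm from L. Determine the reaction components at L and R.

ΣM about L: R_y·284 − 70·133 − 460·245 − 570·43 − 3100 = 0 → R_y = 149620/284 = 526.831 ≈ 526.8 N.
ΣF_y = 0: L_y + 526.831 − 70 − 460 − 570 = 0 → L_y = 573.2 N.
ΣF_x = 0: no horizontal applied forces, so L_x = 0.

L_x = 0, L_y = 573.2 N, R_y = 526.8 N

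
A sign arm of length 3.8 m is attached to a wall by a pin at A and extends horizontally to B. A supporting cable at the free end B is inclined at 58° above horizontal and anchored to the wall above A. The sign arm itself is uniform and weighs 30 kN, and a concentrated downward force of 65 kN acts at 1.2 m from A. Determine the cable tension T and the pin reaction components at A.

ΣM about A: T·sin58°·3.8 − 30·1.9 − 65·1.2 = 0 → T = 135/(3.8·0.848048) = 41.8919 ≈ 41.89 kN.
ΣF_x = 0: A_x − T·cos58° = 0 → A_x = 41.8919 × 0.529919 = 22.20 kN.
ΣF_y = 0: A_y + T·sin58° − 30 − 65 = 0 → A_y = 95 − 41.8919 × 0.848048 = 59.47 kN.

T = 41.89 kN, A_x = 22.20 kN, A_y = 59.47 kN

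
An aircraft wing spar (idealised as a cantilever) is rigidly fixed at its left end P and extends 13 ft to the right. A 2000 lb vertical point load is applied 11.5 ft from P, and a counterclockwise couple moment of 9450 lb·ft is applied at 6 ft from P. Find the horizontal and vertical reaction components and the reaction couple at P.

ΣF_x = 0: P_x = 0.
ΣF_y = 0: P_y − 2000 = 0 → P_y = 2000 lb.
ΣM about P: M_P − 2000·11.5 + 9450 = 0 → M_P = 13550 lb·ft.

P_x = 0, P_y = 2000 lb, M_P = 13550 lb·ft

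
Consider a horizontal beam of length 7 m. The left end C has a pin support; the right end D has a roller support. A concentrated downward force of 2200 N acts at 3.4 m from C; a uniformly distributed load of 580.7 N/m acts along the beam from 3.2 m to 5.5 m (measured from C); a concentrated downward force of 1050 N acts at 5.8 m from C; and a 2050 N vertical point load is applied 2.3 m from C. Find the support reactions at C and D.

Resultant of the distributed load: 580.7 × 2.3 = 1335.61 N at 4.35 m from C.
ΣM about C: D_y·7 − 2200·3.4 − (580.7·2.3)·4.35 − 1050·5.8 − 2050·2.3 = 0 → D_y = 24094.9035/7 = 3442.13 ≈ 3442 N.
ΣF_y = 0: C_y + 3442.13 − 2200 − 580.7·2.3 − 1050 − 2050 = 0 → C_y = 3193 N.
ΣF_x = 0: no horizontal applied forces, so C_x = 0.

C_x = 0, C_y = 3193 N, D_y = 3442 N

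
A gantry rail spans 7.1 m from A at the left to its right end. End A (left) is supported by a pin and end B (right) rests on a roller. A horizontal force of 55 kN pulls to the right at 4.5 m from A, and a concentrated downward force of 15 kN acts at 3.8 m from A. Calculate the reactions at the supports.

A_x = -55.00 kN, A_y = 6.972 kN, B_y = 8.028 kN

Taking moments about A: B_y·7.1 − 15·3.8 = 0 → B_y = 57/7.1 = 8.02817 ≈ 8.028 kN.
ΣF_y = 0: A_y + 8.02817 − 15 = 0 → A_y = 6.972 kN.
ΣF_x = 0: A_x + 55 = 0 → A_x = -55.00 kN.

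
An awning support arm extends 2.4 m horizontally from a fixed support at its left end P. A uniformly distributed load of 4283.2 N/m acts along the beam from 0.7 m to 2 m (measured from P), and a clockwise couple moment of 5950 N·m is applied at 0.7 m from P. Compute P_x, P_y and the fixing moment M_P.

P_x = 0, P_y = 5568 N, M_P = 13470 N·m

Resultant of the distributed load: 4283.2 × 1.3 = 5568.16 N at 1.35 m from P.
ΣF_x = 0: P_x = 0.
ΣF_y = 0: P_y − 4283.2·1.3 = 0 → P_y = 5568 N.
ΣM about P: M_P − (4283.2·1.3)·1.35 − 5950 = 0 → M_P = 13470 N·m.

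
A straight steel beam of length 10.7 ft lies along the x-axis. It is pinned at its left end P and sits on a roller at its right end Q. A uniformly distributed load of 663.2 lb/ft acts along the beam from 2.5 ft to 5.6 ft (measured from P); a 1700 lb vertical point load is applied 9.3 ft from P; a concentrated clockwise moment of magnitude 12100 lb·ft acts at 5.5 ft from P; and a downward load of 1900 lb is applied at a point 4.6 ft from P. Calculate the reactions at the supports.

P_x = 0, P_y = 1453 lb, Q_y = 4203 lb

Resultant of the distributed load: 663.2 × 3.1 = 2055.92 lb at 4.05 ft from P.
Taking moments about P: Q_y·10.7 − (663.2·3.1)·4.05 − 1700·9.3 − 12100 − 1900·4.6 = 0 → Q_y = 44976.476/10.7 = 4203.41 ≈ 4203 lb.
ΣF_y = 0: P_y + 4203.41 − 663.2·3.1 − 1700 − 1900 = 0 → P_y = 1453 lb.
ΣF_x = 0: no horizontal applied forces, so P_x = 0.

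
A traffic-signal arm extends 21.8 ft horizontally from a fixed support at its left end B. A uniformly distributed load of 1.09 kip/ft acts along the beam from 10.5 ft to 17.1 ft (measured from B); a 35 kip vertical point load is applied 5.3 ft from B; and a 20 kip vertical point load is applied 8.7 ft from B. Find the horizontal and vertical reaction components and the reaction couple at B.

Resultant of the distributed load: 1.09 × 6.6 = 7.194 kip at 13.8 ft from B.
ΣF_x = 0: B_x = 0.
ΣF_y = 0: B_y − 1.09·6.6 − 35 − 20 = 0 → B_y = 62.19 kip.
ΣM about B: M_B − (1.09·6.6)·13.8 − 35·5.3 − 20·8.7 = 0 → M_B = 458.8 kip·ft.

B_x = 0, B_y = 62.19 kip, M_B = 458.8 kip·ft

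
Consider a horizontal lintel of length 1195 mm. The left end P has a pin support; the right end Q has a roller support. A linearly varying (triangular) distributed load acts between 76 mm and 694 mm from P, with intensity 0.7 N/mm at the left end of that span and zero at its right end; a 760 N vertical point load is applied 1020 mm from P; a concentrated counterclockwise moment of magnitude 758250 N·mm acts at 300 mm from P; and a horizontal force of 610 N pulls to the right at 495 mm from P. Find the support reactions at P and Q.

P_x = -610.0 N, P_y = 911.1 N, Q_y = 65.23 N

Resultant of the triangular load: ½ × 0.7 × 618 = 216.3 N, acting at 282 mm from P (one-third of the span from the peak).
Taking moments about P: Q_y·1195 − (½·0.7·618)·282 − 760·1020 + 758250 = 0 → Q_y = 77946.6/1195 = 65.2273 ≈ 65.23 N.
ΣF_y = 0: P_y + 65.2273 − ½·0.7·618 − 760 = 0 → P_y = 911.1 N.
ΣF_x = 0: P_x + 610 = 0 → P_x = -610.0 N.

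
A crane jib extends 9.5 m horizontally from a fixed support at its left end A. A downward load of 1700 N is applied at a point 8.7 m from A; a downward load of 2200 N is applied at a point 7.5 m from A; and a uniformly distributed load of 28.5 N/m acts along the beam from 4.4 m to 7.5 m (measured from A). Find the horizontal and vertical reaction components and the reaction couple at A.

Resultant of the distributed load: 28.5 × 3.1 = 88.35 N at 5.95 m from A.
ΣF_x = 0: A_x = 0.
ΣF_y = 0: A_y − 1700 − 2200 − 28.5·3.1 = 0 → A_y = 3988 N.
ΣM about A: M_A − 1700·8.7 − 2200·7.5 − (28.5·3.1)·5.95 = 0 → M_A = 31820 N·m.

A_x = 0, A_y = 3988 N, M_A = 31820 N·m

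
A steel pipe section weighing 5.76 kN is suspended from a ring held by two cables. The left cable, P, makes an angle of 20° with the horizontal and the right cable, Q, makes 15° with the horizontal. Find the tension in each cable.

T_P = 9.700 kN, T_Q = 9.437 kN

ΣF_x = 0: −T_P·cos20° + T_Q·cos15° = 0 → T_Q = 0.972841·T_P.
ΣF_y = 0: T_P·sin20° + T_Q·sin15° = 5.76.
Substitute: T_P·(0.34202 + 0.972841·0.258819) = 5.76 → T_P = 9.70008 ≈ 9.700 kN.
Then T_Q = 0.972841 × 9.70008 = 9.437 kN.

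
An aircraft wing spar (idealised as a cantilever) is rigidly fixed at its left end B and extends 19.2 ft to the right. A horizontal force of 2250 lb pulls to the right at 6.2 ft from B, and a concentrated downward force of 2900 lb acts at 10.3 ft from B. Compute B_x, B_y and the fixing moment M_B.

B_x = -2250 lb, B_y = 2900 lb, M_B = 29870 lb·ft

ΣF_x = 0: B_x + 2250 = 0 → B_x = -2250 lb.
ΣF_y = 0: B_y − 2900 = 0 → B_y = 2900 lb.
ΣM about B: M_B − 2900·10.3 = 0 → M_B = 29870 lb·ft.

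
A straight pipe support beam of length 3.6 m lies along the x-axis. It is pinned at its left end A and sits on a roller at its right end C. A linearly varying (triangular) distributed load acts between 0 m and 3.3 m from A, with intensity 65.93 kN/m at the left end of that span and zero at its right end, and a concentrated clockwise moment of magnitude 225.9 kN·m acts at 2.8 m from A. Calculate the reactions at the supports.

Resultant of the triangular load: ½ × 65.93 × 3.3 = 108.7845 kN, acting at 1.1 m from A (one-third of the span from the peak).
Moments about A: C_y·3.6 − (½·65.93·3.3)·1.1 − 225.9 = 0 → C_y = 345.56295/3.6 = 95.9897 ≈ 95.99 kN.
ΣF_y = 0: A_y + 95.9897 − ½·65.93·3.3 = 0 → A_y = 12.79 kN.
ΣF_x = 0: no horizontal applied forces, so A_x = 0.

A_x = 0, A_y = 12.79 kN, C_y = 95.99 kN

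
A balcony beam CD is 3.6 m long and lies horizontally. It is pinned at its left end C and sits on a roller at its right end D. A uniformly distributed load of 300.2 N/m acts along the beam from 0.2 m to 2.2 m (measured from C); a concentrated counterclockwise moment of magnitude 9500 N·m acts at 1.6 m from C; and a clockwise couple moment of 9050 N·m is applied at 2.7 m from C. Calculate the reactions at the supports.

C_x = 0, C_y = 525.3 N, D_y = 75.13 N

Resultant of the distributed load: 300.2 × 2 = 600.4 N at 1.2 m from C.
ΣM about C: D_y·3.6 − (300.2·2)·1.2 + 9500 − 9050 = 0 → D_y = 270.48/3.6 = 75.1333 ≈ 75.13 N.
ΣF_y = 0: C_y + 75.1333 − 300.2·2 = 0 → C_y = 525.3 N.
ΣF_x = 0: no horizontal applied forces, so C_x = 0.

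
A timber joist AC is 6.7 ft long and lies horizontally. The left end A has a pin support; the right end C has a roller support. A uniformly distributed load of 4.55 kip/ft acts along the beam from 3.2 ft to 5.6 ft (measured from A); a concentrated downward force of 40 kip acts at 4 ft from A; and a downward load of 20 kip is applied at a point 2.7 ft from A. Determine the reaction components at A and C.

A_x = 0, A_y = 31.81 kip, C_y = 39.11 kip

Resultant of the distributed load: 4.55 × 2.4 = 10.92 kip at 4.4 ft from A.
Moments about A: C_y·6.7 − (4.55·2.4)·4.4 − 40·4 − 20·2.7 = 0 → C_y = 262.048/6.7 = 39.1116 ≈ 39.11 kip.
ΣF_y = 0: A_y + 39.1116 − 4.55·2.4 − 40 − 20 = 0 → A_y = 31.81 kip.
ΣF_x = 0: no horizontal applied forces, so A_x = 0.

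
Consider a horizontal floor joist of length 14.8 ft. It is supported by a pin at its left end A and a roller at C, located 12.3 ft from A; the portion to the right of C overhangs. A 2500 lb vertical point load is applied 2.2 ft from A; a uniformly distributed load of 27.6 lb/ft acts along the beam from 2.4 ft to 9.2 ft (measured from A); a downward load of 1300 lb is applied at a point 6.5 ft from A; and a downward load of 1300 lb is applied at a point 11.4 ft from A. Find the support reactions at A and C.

Resultant of the distributed load: 27.6 × 6.8 = 187.68 lb at 5.8 ft from A.
Taking moments about A: C_y·12.3 − 2500·2.2 − (27.6·6.8)·5.8 − 1300·6.5 − 1300·11.4 = 0 → C_y = 29858.544/12.3 = 2427.52 ≈ 2428 lb.
ΣF_y = 0: A_y + 2427.52 − 2500 − 27.6·6.8 − 1300 − 1300 = 0 → A_y = 2860 lb.
ΣF_x = 0: no horizontal applied forces, so A_x = 0.

A_x = 0, A_y = 2860 lb, C_y = 2428 lb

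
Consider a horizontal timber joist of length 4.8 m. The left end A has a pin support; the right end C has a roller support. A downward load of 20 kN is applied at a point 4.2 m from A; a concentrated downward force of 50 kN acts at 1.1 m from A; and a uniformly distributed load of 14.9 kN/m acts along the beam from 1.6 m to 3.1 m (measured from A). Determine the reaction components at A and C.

Resultant of the distributed load: 14.9 × 1.5 = 22.35 kN at 2.35 m from A.
ΣM about A: C_y·4.8 − 20·4.2 − 50·1.1 − (14.9·1.5)·2.35 = 0 → C_y = 191.5225/4.8 = 39.9005 ≈ 39.90 kN.
ΣF_y = 0: A_y + 39.9005 − 20 − 50 − 14.9·1.5 = 0 → A_y = 52.45 kN.
ΣF_x = 0: no horizontal applied forces, so A_x = 0.

A_x = 0, A_y = 52.45 kN, C_y = 39.90 kN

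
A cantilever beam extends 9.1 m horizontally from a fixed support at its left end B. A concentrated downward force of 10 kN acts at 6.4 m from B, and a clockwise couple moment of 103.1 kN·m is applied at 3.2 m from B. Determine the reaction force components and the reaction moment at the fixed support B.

ΣF_x = 0: B_x = 0.
ΣF_y = 0: B_y − 10 = 0 → B_y = 10.00 kN.
ΣM about B: M_B − 10·6.4 − 103.1 = 0 → M_B = 167.1 kN·m.

B_x = 0, B_y = 10.00 kN, M_B = 167.1 kN·m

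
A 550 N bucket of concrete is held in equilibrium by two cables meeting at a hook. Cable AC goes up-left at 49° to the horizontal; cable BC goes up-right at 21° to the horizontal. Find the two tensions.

ΣF_x = 0: −T_AC·cos49° + T_BC·cos21° = 0 → T_BC = 0.702734·T_AC.
ΣF_y = 0: T_AC·sin49° + T_BC·sin21° = 550.
Substitute: T_AC·(0.75471 + 0.702734·0.358368) = 550 → T_AC = 546.422 ≈ 546.4 N.
Then T_BC = 0.702734 × 546.422 = 384.0 N.

T_AC = 546.4 N, T_BC = 384.0 N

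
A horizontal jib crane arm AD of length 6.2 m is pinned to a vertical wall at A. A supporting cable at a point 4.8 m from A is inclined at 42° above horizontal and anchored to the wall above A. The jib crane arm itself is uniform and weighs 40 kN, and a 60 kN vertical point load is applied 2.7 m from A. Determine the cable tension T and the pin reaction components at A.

ΣM about A: T·sin42°·4.8 − 40·3.1 − 60·2.7 = 0 → T = 286/(4.8·0.669131) = 89.0458 ≈ 89.05 kN.
ΣF_x = 0: A_x − T·cos42° = 0 → A_x = 89.0458 × 0.743145 = 66.17 kN.
ΣF_y = 0: A_y + T·sin42° − 40 − 60 = 0 → A_y = 100 − 89.0458 × 0.669131 = 40.42 kN.

T = 89.05 kN, A_x = 66.17 kN, A_y = 40.42 kN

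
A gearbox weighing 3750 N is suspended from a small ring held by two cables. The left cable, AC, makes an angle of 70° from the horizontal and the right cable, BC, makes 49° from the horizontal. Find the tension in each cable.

ΣF_x = 0: −T_AC·cos70° + T_BC·cos49° = 0 → T_BC = 0.521325·T_AC.
ΣF_y = 0: T_AC·sin70° + T_BC·sin49° = 3750.
Substitute: T_AC·(0.939693 + 0.521325·0.75471) = 3750 → T_AC = 2812.9 ≈ 2813 N.
Then T_BC = 0.521325 × 2812.9 = 1466 N.

T_AC = 2813 N, T_BC = 1466 N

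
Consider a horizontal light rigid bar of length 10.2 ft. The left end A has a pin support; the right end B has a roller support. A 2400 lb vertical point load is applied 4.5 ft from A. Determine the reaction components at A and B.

A_x = 0, A_y = 1341 lb, B_y = 1059 lb

ΣM about A: B_y·10.2 − 2400·4.5 = 0 → B_y = 10800/10.2 = 1058.82 ≈ 1059 lb.
ΣF_y = 0: A_y + 1058.82 − 2400 = 0 → A_y = 1341 lb.
ΣF_x = 0: no horizontal applied forces, so A_x = 0.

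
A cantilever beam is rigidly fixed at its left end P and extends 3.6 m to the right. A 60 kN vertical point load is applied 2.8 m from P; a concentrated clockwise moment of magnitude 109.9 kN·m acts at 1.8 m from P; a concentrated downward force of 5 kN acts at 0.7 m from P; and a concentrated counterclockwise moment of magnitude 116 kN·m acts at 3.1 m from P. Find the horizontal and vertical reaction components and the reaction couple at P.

P_x = 0, P_y = 65.00 kN, M_P = 165.4 kN·m

ΣF_x = 0: P_x = 0.
ΣF_y = 0: P_y − 60 − 5 = 0 → P_y = 65.00 kN.
ΣM about P: M_P − 60·2.8 − 109.9 − 5·0.7 + 116 = 0 → M_P = 165.4 kN·m.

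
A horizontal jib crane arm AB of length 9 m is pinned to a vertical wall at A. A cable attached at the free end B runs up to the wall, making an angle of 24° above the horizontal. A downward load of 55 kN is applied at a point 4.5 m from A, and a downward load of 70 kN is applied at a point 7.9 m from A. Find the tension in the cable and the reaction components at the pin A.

ΣM about A: T·sin24°·9 − 55·4.5 − 70·7.9 = 0 → T = 800.5/(9·0.406737) = 218.678 ≈ 218.7 kN.
ΣF_x = 0: A_x − T·cos24° = 0 → A_x = 218.678 × 0.913545 = 199.8 kN.
ΣF_y = 0: A_y + T·sin24° − 55 − 70 = 0 → A_y = 125 − 218.678 × 0.406737 = 36.06 kN.

T = 218.7 kN, A_x = 199.8 kN, A_y = 36.06 kN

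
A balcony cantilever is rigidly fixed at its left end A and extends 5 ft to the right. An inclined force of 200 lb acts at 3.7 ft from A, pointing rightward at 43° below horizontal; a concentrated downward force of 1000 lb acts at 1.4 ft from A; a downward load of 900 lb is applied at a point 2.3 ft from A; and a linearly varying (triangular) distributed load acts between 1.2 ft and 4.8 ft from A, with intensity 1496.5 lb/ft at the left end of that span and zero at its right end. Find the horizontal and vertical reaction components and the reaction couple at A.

Resultant of the triangular load: ½ × 1496.5 × 3.6 = 2693.7 lb, acting at 2.4 ft from A (one-third of the span from the peak).
ΣF_x = 0: A_x + 200·cos43° = 0 → A_x = -146.3 lb.
ΣF_y = 0: A_y − 200·sin43° − 1000 − 900 − ½·1496.5·3.6 = 0 → A_y = 4730 lb.
ΣM about A: M_A − 200·sin43°·3.7 − 1000·1.4 − 900·2.3 − (½·1496.5·3.6)·2.4 = 0 → M_A = 10440 lb·ft.

A_x = -146.3 lb, A_y = 4730 lb, M_A = 10440 lb·ft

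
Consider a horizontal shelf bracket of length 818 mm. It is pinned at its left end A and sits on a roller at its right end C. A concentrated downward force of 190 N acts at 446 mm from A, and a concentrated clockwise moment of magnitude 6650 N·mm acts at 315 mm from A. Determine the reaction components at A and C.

A_x = 0, A_y = 78.28 N, C_y = 111.7 N

Moments about A: C_y·818 − 190·446 − 6650 = 0 → C_y = 91390/818 = 111.724 ≈ 111.7 N.
ΣF_y = 0: A_y + 111.724 − 190 = 0 → A_y = 78.28 N.
ΣF_x = 0: no horizontal applied forces, so A_x = 0.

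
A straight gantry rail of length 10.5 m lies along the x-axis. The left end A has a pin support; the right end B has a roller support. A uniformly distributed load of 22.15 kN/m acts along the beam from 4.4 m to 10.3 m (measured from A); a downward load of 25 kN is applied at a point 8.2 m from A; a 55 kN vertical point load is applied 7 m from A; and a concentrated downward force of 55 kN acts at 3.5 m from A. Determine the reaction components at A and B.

Resultant of the distributed load: 22.15 × 5.9 = 130.685 kN at 7.35 m from A.
Taking moments about A: B_y·10.5 − (22.15·5.9)·7.35 − 25·8.2 − 55·7 − 55·3.5 = 0 → B_y = 1743.03475/10.5 = 166.003 ≈ 166.0 kN.
ΣF_y = 0: A_y + 166.003 − 22.15·5.9 − 25 − 55 − 55 = 0 → A_y = 99.68 kN.
ΣF_x = 0: no horizontal applied forces, so A_x = 0.

A_x = 0, A_y = 99.68 kN, B_y = 166.0 kN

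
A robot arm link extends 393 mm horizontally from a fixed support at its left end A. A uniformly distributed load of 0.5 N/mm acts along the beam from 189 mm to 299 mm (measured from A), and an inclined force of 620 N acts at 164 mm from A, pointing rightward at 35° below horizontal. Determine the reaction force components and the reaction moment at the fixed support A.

Resultant of the distributed load: 0.5 × 110 = 55 N at 244 mm from A.
ΣF_x = 0: A_x + 620·cos35° = 0 → A_x = -507.9 N.
ΣF_y = 0: A_y − 0.5·110 − 620·sin35° = 0 → A_y = 410.6 N.
ΣM about A: M_A − (0.5·110)·244 − 620·sin35°·164 = 0 → M_A = 71740 N·mm.

A_x = -507.9 N, A_y = 410.6 N, M_A = 71740 N·mm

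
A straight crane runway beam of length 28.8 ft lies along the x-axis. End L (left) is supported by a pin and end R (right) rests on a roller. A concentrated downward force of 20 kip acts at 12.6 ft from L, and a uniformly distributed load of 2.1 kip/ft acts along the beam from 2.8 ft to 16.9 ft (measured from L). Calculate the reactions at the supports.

Resultant of the distributed load: 2.1 × 14.1 = 29.61 kip at 9.85 ft from L.
ΣM about L: R_y·28.8 − 20·12.6 − (2.1·14.1)·9.85 = 0 → R_y = 543.6585/28.8 = 18.877 ≈ 18.88 kip.
ΣF_y = 0: L_y + 18.877 − 20 − 2.1·14.1 = 0 → L_y = 30.73 kip.
ΣF_x = 0: no horizontal applied forces, so L_x = 0.

L_x = 0, L_y = 30.73 kip, R_y = 18.88 kip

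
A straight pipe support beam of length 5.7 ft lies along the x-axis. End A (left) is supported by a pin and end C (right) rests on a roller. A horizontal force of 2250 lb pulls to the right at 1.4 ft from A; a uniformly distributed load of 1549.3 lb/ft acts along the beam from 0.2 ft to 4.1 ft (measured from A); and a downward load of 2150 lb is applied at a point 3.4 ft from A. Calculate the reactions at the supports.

Resultant of the distributed load: 1549.3 × 3.9 = 6042.27 lb at 2.15 ft from A.
Taking moments about A: C_y·5.7 − (1549.3·3.9)·2.15 − 2150·3.4 = 0 → C_y = 20300.8805/5.7 = 3561.56 ≈ 3562 lb.
ΣF_y = 0: A_y + 3561.56 − 1549.3·3.9 − 2150 = 0 → A_y = 4631 lb.
ΣF_x = 0: A_x + 2250 = 0 → A_x = -2250 lb.

A_x = -2250 lb, A_y = 4631 lb, C_y = 3562 lb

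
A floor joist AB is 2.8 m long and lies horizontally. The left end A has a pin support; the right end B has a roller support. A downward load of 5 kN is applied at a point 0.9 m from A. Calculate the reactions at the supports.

A_x = 0, A_y = 3.393 kN, B_y = 1.607 kN

ΣM about A: B_y·2.8 − 5·0.9 = 0 → B_y = 4.5/2.8 = 1.60714 ≈ 1.607 kN.
ΣF_y = 0: A_y + 1.60714 − 5 = 0 → A_y = 3.393 kN.
ΣF_x = 0: no horizontal applied forces, so A_x = 0.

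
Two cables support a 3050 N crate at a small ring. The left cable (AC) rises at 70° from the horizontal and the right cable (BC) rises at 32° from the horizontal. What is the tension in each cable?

T_AC = 2644 N, T_BC = 1066 N

ΣF_x = 0: −T_AC·cos70° + T_BC·cos32° = 0 → T_BC = 0.403303·T_AC.
ΣF_y = 0: T_AC·sin70° + T_BC·sin32° = 3050.
Substitute: T_AC·(0.939693 + 0.403303·0.529919) = 3050 → T_AC = 2644.33 ≈ 2644 N.
Then T_BC = 0.403303 × 2644.33 = 1066 N.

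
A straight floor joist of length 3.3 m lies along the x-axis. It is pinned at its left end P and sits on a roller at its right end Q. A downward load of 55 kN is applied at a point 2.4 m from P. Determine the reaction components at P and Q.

Moments about P: Q_y·3.3 − 55·2.4 = 0 → Q_y = 132/3.3 = 40.00 kN.
ΣF_y = 0: P_y + 40 − 55 = 0 → P_y = 15.00 kN.
ΣF_x = 0: no horizontal applied forces, so P_x = 0.

P_x = 0, P_y = 15.00 kN, Q_y = 40.00 kN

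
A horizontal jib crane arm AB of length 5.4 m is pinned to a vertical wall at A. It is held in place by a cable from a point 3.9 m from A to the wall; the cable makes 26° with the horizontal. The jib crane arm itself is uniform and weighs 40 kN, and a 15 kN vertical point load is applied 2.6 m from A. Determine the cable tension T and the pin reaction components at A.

ΣM about A: T·sin26°·3.9 − 40·2.7 − 15·2.6 = 0 → T = 147/(3.9·0.438371) = 85.9827 ≈ 85.98 kN.
ΣF_x = 0: A_x − T·cos26° = 0 → A_x = 85.9827 × 0.898794 = 77.28 kN.
ΣF_y = 0: A_y + T·sin26° − 40 − 15 = 0 → A_y = 55 − 85.9827 × 0.438371 = 17.31 kN.

T = 85.98 kN, A_x = 77.28 kN, A_y = 17.31 kN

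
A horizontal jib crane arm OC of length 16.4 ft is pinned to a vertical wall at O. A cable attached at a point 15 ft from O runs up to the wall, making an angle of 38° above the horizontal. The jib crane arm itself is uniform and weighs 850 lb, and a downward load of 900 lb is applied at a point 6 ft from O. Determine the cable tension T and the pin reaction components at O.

ΣM about O: T·sin38°·15 − 850·8.2 − 900·6 = 0 → T = 12370/(15·0.615661) = 1339.48 ≈ 1339 lb.
ΣF_x = 0: O_x − T·cos38° = 0 → O_x = 1339.48 × 0.788011 = 1056 lb.
ΣF_y = 0: O_y + T·sin38° − 850 − 900 = 0 → O_y = 1750 − 1339.48 × 0.615661 = 925.3 lb.

T = 1339 lb, O_x = 1056 lb, O_y = 925.3 lb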